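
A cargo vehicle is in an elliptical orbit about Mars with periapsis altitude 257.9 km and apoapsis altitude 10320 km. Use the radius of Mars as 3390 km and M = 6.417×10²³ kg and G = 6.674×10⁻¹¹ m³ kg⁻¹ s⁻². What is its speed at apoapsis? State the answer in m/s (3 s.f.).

v ≈ 1150 m/s

μ = GM = 6.674×10⁻¹¹ × 6.417×10²³ = 4.283×10¹³ m³/s².
r_p = 3390 + 257.9 = 3647.9 km = 3.6479×10⁶ m.
r_a = 3390 + 10320 = 13710 km = 1.3710×10⁷ m.
Semi-major axis a = (r_p + r_a)/2 = 8679.0 km = 8.679×10⁶ m.
Vis-viva: v² = μ(2/r − 1/a) = 4.283×10¹³ × (1.459×10⁻⁷ − 1.152×10⁻⁷) = 1.313×10⁶ m²/s².
v = 1146 m/s.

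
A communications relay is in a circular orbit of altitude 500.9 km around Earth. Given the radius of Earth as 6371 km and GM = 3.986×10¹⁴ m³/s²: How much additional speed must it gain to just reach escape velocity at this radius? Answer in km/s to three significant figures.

Δv ≈ 3.15 km/s

r = 6371 + 500.9 = 6871.9 km = 6.8719×10⁶ m.
Circular speed v_c = √(μ/r) = 7616 m/s.
Escape speed v_esc = √(2μ/r) = √2 × v_c = 10770 m/s.
Δv = v_esc − v_c = 3155 m/s = 3.155 km/s.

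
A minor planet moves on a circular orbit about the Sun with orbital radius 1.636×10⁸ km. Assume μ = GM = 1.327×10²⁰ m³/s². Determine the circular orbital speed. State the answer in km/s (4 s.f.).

v ≈ 28.48 km/s

r = 1.636×10⁸ km = 1.636×10¹¹ m.
For a circular orbit v = √(μ/r) = √(1.327×10²⁰ / 1.636×10¹¹) = √(8.111×10⁸) = 28480 m/s.
That is 28.48 km/s.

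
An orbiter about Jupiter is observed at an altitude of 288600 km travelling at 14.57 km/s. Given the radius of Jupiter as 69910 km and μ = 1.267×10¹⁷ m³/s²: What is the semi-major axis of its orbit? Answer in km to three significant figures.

a ≈ 2.56×10⁵ km

r = 69910 + 288600 = 3.5851×10⁵ km = 3.585×10⁸ m.
Vis-viva rearranged: 1/a = 2/r − v²/μ = 5.579×10⁻⁹ − 1.675×10⁻⁹ = 3.903×10⁻⁹ m⁻¹.
a = 2.562×10⁸ m = 2.5620×10⁵ km.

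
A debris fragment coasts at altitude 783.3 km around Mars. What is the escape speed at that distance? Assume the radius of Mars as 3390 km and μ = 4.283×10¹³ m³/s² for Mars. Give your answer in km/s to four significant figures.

v_esc ≈ 4.531 km/s

r = 3390 + 783.3 = 4173.3 km = 4.1733×10⁶ m.
Escape speed v_esc = √(2μ/r) = √(2 × 4.283×10¹³ / 4.173×10⁶) = √(2.053×10⁷) = 4531 m/s.
= 4.531 km/s.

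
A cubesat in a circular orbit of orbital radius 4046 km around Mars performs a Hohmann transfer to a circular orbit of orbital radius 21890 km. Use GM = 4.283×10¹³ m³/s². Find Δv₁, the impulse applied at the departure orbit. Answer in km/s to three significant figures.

Δv ≈ 0.974 km/s

r₁ = 4046 km = 4.046×10⁶ m.
r₂ = 21890 km = 2.189×10⁷ m.
Transfer ellipse a_t = (r₁ + r₂)/2 = 1.297×10⁷ m.
At r₁: circular v_c1 = √(μ/r₁) = 3254 m/s; transfer-periapsis v_p = √[μ(2/r₁ − 1/a_t)] = 4227 m/s.
Δv₁ = v_p − v_c1 = 973.6 m/s.
= 0.9736 km/s.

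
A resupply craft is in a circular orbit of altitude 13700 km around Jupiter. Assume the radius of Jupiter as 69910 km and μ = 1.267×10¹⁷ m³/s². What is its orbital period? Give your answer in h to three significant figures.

T ≈ 3.75 h

r = 69910 + 13700 = 83610 km = 8.3610×10⁷ m.
Kepler's third law: T = 2π√(r³/μ) = 2π√((8.361×10⁷)³ / 1.267×10¹⁷).
r³/μ = 4.613×10⁶ s², so T = 2π × 2.148×10³ = 1.350×10⁴ s.
Converting: 1.350×10⁴ s ÷ 3600 = 3.749 h.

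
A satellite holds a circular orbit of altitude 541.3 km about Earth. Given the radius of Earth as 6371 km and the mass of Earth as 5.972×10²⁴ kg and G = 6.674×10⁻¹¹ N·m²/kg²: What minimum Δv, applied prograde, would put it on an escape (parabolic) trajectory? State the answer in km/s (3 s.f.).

Δv ≈ 3.15 km/s

μ = GM = 6.674×10⁻¹¹ × 5.972×10²⁴ = 3.986×10¹⁴ m³/s².
r = 6371 + 541.3 = 6912.3 km = 6.9123×10⁶ m.
Circular speed v_c = √(μ/r) = 7593 m/s.
Escape speed v_esc = √(2μ/r) = √2 × v_c = 10740 m/s.
Δv = v_esc − v_c = 3145 m/s = 3.145 km/s.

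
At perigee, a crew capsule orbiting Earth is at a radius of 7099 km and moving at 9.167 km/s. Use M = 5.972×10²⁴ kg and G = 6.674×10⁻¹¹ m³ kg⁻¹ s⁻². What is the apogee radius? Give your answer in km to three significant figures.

apogee radius ≈ 21100 km

μ = GM = 6.674×10⁻¹¹ × 5.972×10²⁴ = 3.986×10¹⁴ m³/s².
r_p = 7.099×10⁶ m.
Specific energy ε = v²/2 − μ/r = -1.413×10⁷ J/kg, so a = −μ/(2ε) = 1.411×10⁷ m.
The apsides satisfy r_p + r_a = 2a, so the apogee radius is 2a − r_p = 2.111×10⁷ m = 21113 km.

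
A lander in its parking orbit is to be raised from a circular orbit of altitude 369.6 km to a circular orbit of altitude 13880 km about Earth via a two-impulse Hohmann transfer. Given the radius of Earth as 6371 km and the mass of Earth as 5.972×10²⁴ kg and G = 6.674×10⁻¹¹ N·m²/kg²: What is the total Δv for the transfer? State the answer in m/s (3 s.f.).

μ = GM = 6.674×10⁻¹¹ × 5.972×10²⁴ = 3.986×10¹⁴ m³/s².
r₁ = 6371 + 369.6 = 6740.6 km = 6.7406×10⁶ m.
r₂ = 6371 + 13880 = 20251 km = 2.0251×10⁷ m.
Transfer ellipse a_t = (r₁ + r₂)/2 = 1.350×10⁷ m.
At r₁: circular v_c1 = √(μ/r₁) = 7690 m/s; transfer-perigee v_p = √[μ(2/r₁ − 1/a_t)] = 9419 m/s.
Δv₁ = v_p − v_c1 = 1730 m/s.
At r₂: circular v_c2 = √(μ/r₂) = 4436 m/s; transfer-apogee v_a = √[μ(2/r₂ − 1/a_t)] = 3135 m/s.
Δv₂ = v_c2 − v_a = 1301 m/s.
Total Δv = Δv₁ + Δv₂ = 3031 m/s.

Δv_total ≈ 3030 m/s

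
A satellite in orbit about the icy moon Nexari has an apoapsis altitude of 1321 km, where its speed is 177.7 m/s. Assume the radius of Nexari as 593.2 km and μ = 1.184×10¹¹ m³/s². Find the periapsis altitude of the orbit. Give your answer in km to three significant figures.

r_a = 593.2 + 1321 = 1914.2 km = 1.914×10⁶ m.
Specific energy ε = v²/2 − μ/r = -4.606×10⁴ J/kg, so a = −μ/(2ε) = 1.285×10⁶ m.
The apsides satisfy r_p + r_a = 2a, so the periapsis radius is 2a − r_a = 6.561×10⁵ m = 656.09 km.
Periapsis altitude = 656.09 − 593.2 = 62.888 km.

periapsis altitude ≈ 62.9 km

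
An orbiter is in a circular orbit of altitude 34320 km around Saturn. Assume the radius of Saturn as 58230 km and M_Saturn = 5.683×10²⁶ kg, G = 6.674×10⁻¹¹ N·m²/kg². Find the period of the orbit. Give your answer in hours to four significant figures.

T ≈ 7.979 hours

μ = GM = 6.674×10⁻¹¹ × 5.683×10²⁶ = 3.793×10¹⁶ m³/s².
r = 58230 + 34320 = 92550 km = 9.2550×10⁷ m.
Kepler's third law: T = 2π√(r³/μ) = 2π√((9.255×10⁷)³ / 3.793×10¹⁶).
r³/μ = 2.090×10⁷ s², so T = 2π × 4.572×10³ = 2.873×10⁴ s.
Converting: 2.873×10⁴ s ÷ 3600 = 7.979 hours.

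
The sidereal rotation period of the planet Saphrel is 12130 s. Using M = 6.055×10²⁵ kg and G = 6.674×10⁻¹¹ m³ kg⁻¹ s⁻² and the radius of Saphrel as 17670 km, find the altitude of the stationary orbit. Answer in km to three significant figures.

h_sync ≈ 7030 km

μ = GM = 6.674×10⁻¹¹ × 6.055×10²⁵ = 4.041×10¹⁵ m³/s².
A synchronous orbit has period T, so by Kepler's third law a = (μT²/4π²)^(1/3).
μT²/4π² = 4.041×10¹⁵ × (1.213×10⁴)² / 39.48 = 1.506×10²² m³.
a = 2.470×10⁷ m = 24696 km.
Altitude h = a − R = 24696 − 17670 = 7025.7 km.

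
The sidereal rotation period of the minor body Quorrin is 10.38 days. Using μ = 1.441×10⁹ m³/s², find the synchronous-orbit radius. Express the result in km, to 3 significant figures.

T = 10.38 days = 8.968×10⁵ s.
A synchronous orbit has period T, so by Kepler's third law a = (μT²/4π²)^(1/3).
μT²/4π² = 1.441×10⁹ × (8.968×10⁵)² / 39.48 = 2.936×10¹⁹ m³.
a = 3.085×10⁶ m = 3084.9 km.

r_sync ≈ 3080 km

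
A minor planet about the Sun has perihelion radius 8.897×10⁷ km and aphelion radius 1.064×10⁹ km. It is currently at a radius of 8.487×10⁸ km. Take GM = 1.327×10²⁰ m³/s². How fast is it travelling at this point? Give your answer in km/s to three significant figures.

v ≈ 9.08 km/s

Semi-major axis a = (r_p + r_a)/2 = 5.7648×10⁸ km = 5.765×10¹¹ m.
Vis-viva: v² = μ(2/r − 1/a) = 1.327×10²⁰ × (2.357×10⁻¹² − 1.735×10⁻¹²) = 8.253×10⁷ m²/s².
v = 9084 m/s = 9.084 km/s.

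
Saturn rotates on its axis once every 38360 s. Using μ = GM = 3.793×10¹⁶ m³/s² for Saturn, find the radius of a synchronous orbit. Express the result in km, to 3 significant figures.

A synchronous orbit has period T, so by Kepler's third law a = (μT²/4π²)^(1/3).
μT²/4π² = 3.793×10¹⁶ × (3.836×10⁴)² / 39.48 = 1.414×10²⁴ m³.
a = 1.122×10⁸ m = 1.1223×10⁵ km.

r_sync ≈ 1.12×10⁵ km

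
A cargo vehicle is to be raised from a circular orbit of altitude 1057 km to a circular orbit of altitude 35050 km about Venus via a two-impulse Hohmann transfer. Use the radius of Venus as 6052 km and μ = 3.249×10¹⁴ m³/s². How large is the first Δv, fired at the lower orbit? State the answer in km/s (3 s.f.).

Δv ≈ 2.07 km/s

r₁ = 6052 + 1057 = 7109.0 km = 7.1090×10⁶ m.
r₂ = 6052 + 35050 = 41102 km = 4.1102×10⁷ m.
Transfer ellipse a_t = (r₁ + r₂)/2 = 2.411×10⁷ m.
At r₁: circular v_c1 = √(μ/r₁) = 6760 m/s; transfer-periapsis v_p = √[μ(2/r₁ − 1/a_t)] = 8828 m/s.
Δv₁ = v_p − v_c1 = 2067 m/s.
= 2.067 km/s.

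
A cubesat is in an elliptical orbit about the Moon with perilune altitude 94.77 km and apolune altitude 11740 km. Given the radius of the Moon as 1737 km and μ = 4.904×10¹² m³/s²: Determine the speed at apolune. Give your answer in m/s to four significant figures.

r_p = 1737 + 94.77 = 1831.8 km = 1.8318×10⁶ m.
r_a = 1737 + 11740 = 13477 km = 1.3477×10⁷ m.
Semi-major axis a = (r_p + r_a)/2 = 7654.4 km = 7.654×10⁶ m.
Vis-viva: v² = μ(2/r − 1/a) = 4.904×10¹² × (1.484×10⁻⁷ − 1.306×10⁻⁷) = 8.708×10⁴ m²/s².
v = 295.1 m/s.

v ≈ 295.1 m/s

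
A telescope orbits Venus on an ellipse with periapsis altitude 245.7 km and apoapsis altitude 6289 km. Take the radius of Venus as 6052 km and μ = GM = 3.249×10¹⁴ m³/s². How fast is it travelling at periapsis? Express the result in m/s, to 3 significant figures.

v ≈ 8270 m/s

r_p = 6052 + 245.7 = 6297.7 km = 6.2977×10⁶ m.
r_a = 6052 + 6289 = 12341 km = 1.2341×10⁷ m.
Semi-major axis a = (r_p + r_a)/2 = 9319.4 km = 9.319×10⁶ m.
Vis-viva: v² = μ(2/r − 1/a) = 3.249×10¹⁴ × (3.176×10⁻⁷ − 1.073×10⁻⁷) = 6.832×10⁷ m²/s².
v = 8265 m/s.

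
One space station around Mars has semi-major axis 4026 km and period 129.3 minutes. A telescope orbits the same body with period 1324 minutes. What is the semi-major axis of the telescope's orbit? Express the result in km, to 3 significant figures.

a₂ ≈ 19000 km

Kepler's third law: a³ ∝ T², so a₂ = a₁ (T₂/T₁)^(2/3).
T₂/T₁ = 10.24, (T₂/T₁)^(2/3) = 4.715.
a₂ = 4026 × 4.715 = 18980 km.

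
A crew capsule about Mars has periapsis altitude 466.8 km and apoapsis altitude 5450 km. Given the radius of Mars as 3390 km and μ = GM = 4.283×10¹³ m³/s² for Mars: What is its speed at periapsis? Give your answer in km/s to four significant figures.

v ≈ 3.932 km/s

r_p = 3390 + 466.8 = 3856.8 km = 3.8568×10⁶ m.
r_a = 3390 + 5450 = 8840.0 km = 8.8400×10⁶ m.
Semi-major axis a = (r_p + r_a)/2 = 6348.4 km = 6.348×10⁶ m.
Vis-viva: v² = μ(2/r − 1/a) = 4.283×10¹³ × (5.186×10⁻⁷ − 1.575×10⁻⁷) = 1.546×10⁷ m²/s².
v = 3932 m/s = 3.932 km/s.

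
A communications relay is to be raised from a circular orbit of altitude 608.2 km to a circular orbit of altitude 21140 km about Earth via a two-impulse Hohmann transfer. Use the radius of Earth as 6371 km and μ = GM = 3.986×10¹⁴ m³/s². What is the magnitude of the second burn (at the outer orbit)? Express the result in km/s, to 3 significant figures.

Δv ≈ 1.38 km/s

r₁ = 6371 + 608.2 = 6979.2 km = 6.9792×10⁶ m.
r₂ = 6371 + 21140 = 27511 km = 2.7511×10⁷ m.
Transfer ellipse a_t = (r₁ + r₂)/2 = 1.725×10⁷ m.
At r₁: circular v_c1 = √(μ/r₁) = 7557 m/s; transfer-perigee v_p = √[μ(2/r₁ − 1/a_t)] = 9545 m/s.
At r₂: circular v_c2 = √(μ/r₂) = 3806 m/s; transfer-apogee v_a = √[μ(2/r₂ − 1/a_t)] = 2422 m/s.
Δv₂ = v_c2 − v_a = 1385 m/s.
= 1.385 km/s.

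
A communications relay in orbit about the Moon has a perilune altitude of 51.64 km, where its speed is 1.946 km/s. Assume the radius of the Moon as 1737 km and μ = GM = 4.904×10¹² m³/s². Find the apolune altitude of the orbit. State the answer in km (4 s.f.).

apolune altitude ≈ 2255 km

r_p = 1737 + 51.64 = 1788.6 km = 1.789×10⁶ m.
Specific energy ε = v²/2 − μ/r = -8.483×10⁵ J/kg, so a = −μ/(2ε) = 2.891×10⁶ m.
The apsides satisfy r_p + r_a = 2a, so the apolune radius is 2a − r_p = 3.992×10⁶ m = 3992.4 km.
Apolune altitude = 3992.4 − 1737 = 2255.4 km.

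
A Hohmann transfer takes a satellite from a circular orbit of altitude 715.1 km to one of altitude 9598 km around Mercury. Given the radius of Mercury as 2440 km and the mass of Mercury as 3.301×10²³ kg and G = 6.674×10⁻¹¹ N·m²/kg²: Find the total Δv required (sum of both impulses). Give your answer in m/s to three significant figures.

Δv_total ≈ 1160 m/s

μ = GM = 6.674×10⁻¹¹ × 3.301×10²³ = 2.203×10¹³ m³/s².
r₁ = 2440 + 715.1 = 3155.1 km = 3.1551×10⁶ m.
r₂ = 2440 + 9598 = 12038 km = 1.2038×10⁷ m.
Transfer ellipse a_t = (r₁ + r₂)/2 = 7.597×10⁶ m.
At r₁: circular v_c1 = √(μ/r₁) = 2642 m/s; transfer-periherm v_p = √[μ(2/r₁ − 1/a_t)] = 3326 m/s.
Δv₁ = v_p − v_c1 = 684.0 m/s.
At r₂: circular v_c2 = √(μ/r₂) = 1353 m/s; transfer-apoherm v_a = √[μ(2/r₂ − 1/a_t)] = 871.8 m/s.
Δv₂ = v_c2 − v_a = 481.0 m/s.
Total Δv = Δv₁ + Δv₂ = 1165 m/s.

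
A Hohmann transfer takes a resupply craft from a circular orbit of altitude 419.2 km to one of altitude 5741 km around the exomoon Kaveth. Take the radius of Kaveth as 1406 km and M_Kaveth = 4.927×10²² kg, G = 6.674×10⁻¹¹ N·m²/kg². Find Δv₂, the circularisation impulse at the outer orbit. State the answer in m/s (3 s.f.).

μ = GM = 6.674×10⁻¹¹ × 4.927×10²² = 3.288×10¹² m³/s².
r₁ = 1406 + 419.2 = 1825.2 km = 1.8252×10⁶ m.
r₂ = 1406 + 5741 = 7147.0 km = 7.1470×10⁶ m.
Transfer ellipse a_t = (r₁ + r₂)/2 = 4.486×10⁶ m.
At r₁: circular v_c1 = √(μ/r₁) = 1342 m/s; transfer-periapsis v_p = √[μ(2/r₁ − 1/a_t)] = 1694 m/s.
At r₂: circular v_c2 = √(μ/r₂) = 678.3 m/s; transfer-apoapsis v_a = √[μ(2/r₂ − 1/a_t)] = 432.7 m/s.
Δv₂ = v_c2 − v_a = 245.6 m/s.

Δv ≈ 246 m/s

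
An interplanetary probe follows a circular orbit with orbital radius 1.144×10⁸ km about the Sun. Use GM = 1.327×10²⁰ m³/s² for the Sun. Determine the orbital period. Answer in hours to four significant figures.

T ≈ 5862 hours

r = 1.144×10⁸ km = 1.144×10¹¹ m.
Kepler's third law: T = 2π√(r³/μ) = 2π√((1.144×10¹¹)³ / 1.327×10²⁰).
r³/μ = 1.128×10¹³ s², so T = 2π × 3.359×10⁶ = 2.110×10⁷ s.
Converting: 2.110×10⁷ s ÷ 3600 = 5862 hours.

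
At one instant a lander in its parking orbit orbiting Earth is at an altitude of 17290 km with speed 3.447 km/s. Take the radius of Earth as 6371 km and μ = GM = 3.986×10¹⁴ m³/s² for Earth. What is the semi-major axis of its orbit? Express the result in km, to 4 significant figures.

a ≈ 18280 km

r = 6371 + 17290 = 23661 km = 2.366×10⁷ m.
Vis-viva rearranged: 1/a = 2/r − v²/μ = 8.453×10⁻⁸ − 2.981×10⁻⁸ = 5.472×10⁻⁸ m⁻¹.
a = 1.828×10⁷ m = 18275 km.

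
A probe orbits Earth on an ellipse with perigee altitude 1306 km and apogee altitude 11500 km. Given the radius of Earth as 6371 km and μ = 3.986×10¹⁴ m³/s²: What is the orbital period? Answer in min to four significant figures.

T ≈ 239.5 min

r_p = 6371 + 1306 = 7677.0 km = 7.6770×10⁶ m.
r_a = 6371 + 11500 = 17871 km = 1.7871×10⁷ m.
Semi-major axis a = (r_p + r_a)/2 = (7677.0 + 17871)/2 = 12774 km = 1.277×10⁷ m.
By Kepler's third law T = 2π√(a³/μ) = 2π × 2.287×10³ = 1.437×10⁴ s.
= 239.5 min.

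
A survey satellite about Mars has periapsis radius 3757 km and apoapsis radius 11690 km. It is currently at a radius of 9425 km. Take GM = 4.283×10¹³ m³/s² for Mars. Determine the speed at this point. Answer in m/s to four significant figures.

Semi-major axis a = (r_p + r_a)/2 = 7723.5 km = 7.724×10⁶ m.
Vis-viva: v² = μ(2/r − 1/a) = 4.283×10¹³ × (2.122×10⁻⁷ − 1.295×10⁻⁷) = 3.543×10⁶ m²/s².
v = 1882 m/s.

v ≈ 1882 m/s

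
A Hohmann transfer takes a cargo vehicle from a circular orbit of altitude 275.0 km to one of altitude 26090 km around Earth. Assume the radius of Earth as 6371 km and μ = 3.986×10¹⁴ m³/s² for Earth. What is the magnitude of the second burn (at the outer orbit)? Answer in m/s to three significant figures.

r₁ = 6371 + 275.0 = 6646.0 km = 6.6460×10⁶ m.
r₂ = 6371 + 26090 = 32461 km = 3.2461×10⁷ m.
Transfer ellipse a_t = (r₁ + r₂)/2 = 1.955×10⁷ m.
At r₁: circular v_c1 = √(μ/r₁) = 7744 m/s; transfer-perigee v_p = √[μ(2/r₁ − 1/a_t)] = 9978 m/s.
At r₂: circular v_c2 = √(μ/r₂) = 3504 m/s; transfer-apogee v_a = √[μ(2/r₂ − 1/a_t)] = 2043 m/s.
Δv₂ = v_c2 − v_a = 1461 m/s.

Δv ≈ 1460 m/s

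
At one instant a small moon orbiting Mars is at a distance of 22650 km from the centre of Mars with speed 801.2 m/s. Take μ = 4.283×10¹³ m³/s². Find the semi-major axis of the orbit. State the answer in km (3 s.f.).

a ≈ 13600 km

r = 2.265×10⁷ m.
Specific orbital energy ε = v²/2 − μ/r = (801.2)²/2 − 4.283×10¹³/2.265×10⁷ = -1.570×10⁶ J/kg.
Since ε = −μ/(2a), a = −μ/(2ε) = 1.364×10⁷ m = 13640 km.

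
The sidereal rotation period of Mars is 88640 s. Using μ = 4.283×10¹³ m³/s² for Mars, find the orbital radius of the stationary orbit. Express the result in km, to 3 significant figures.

r_sync ≈ 20400 km

A synchronous orbit has period T, so by Kepler's third law a = (μT²/4π²)^(1/3).
μT²/4π² = 4.283×10¹³ × (8.864×10⁴)² / 39.48 = 8.524×10²¹ m³.
a = 2.043×10⁷ m = 20428 km.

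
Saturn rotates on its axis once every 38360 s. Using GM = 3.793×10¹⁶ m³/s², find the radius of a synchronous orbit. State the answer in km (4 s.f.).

A synchronous orbit has period T, so by Kepler's third law a = (μT²/4π²)^(1/3).
μT²/4π² = 3.793×10¹⁶ × (3.836×10⁴)² / 39.48 = 1.414×10²⁴ m³.
a = 1.122×10⁸ m = 1.1223×10⁵ km.

r_sync ≈ 1.122×10⁵ km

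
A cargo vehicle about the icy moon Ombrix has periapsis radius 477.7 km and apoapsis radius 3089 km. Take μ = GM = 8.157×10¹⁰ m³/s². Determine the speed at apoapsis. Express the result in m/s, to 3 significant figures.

Semi-major axis a = (r_p + r_a)/2 = 1783.3 km = 1.783×10⁶ m.
Vis-viva: v² = μ(2/r − 1/a) = 8.157×10¹⁰ × (6.475×10⁻⁷ − 5.607×10⁻⁷) = 7.073×10³ m²/s².
v = 84.10 m/s.

v ≈ 84.1 m/s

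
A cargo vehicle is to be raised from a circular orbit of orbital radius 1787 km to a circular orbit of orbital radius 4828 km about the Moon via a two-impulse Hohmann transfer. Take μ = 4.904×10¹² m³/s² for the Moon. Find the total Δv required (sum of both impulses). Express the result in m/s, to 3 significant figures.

r₁ = 1787 km = 1.787×10⁶ m.
r₂ = 4828 km = 4.828×10⁶ m.
Transfer ellipse a_t = (r₁ + r₂)/2 = 3.308×10⁶ m.
At r₁: circular v_c1 = √(μ/r₁) = 1657 m/s; transfer-perilune v_p = √[μ(2/r₁ − 1/a_t)] = 2001 m/s.
Δv₁ = v_p − v_c1 = 344.9 m/s.
At r₂: circular v_c2 = √(μ/r₂) = 1008 m/s; transfer-apolune v_a = √[μ(2/r₂ − 1/a_t)] = 740.8 m/s.
Δv₂ = v_c2 − v_a = 267.0 m/s.
Total Δv = Δv₁ + Δv₂ = 611.9 m/s.

Δv_total ≈ 612 m/s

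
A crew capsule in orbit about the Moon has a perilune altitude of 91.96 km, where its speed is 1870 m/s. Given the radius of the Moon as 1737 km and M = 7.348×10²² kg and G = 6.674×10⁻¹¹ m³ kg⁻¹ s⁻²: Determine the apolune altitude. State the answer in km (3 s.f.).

μ = GM = 6.674×10⁻¹¹ × 7.348×10²² = 4.904×10¹² m³/s².
r_p = 1737 + 91.96 = 1829.0 km = 1.829×10⁶ m.
Specific energy ε = v²/2 − μ/r = -9.329×10⁵ J/kg, so a = −μ/(2ε) = 2.628×10⁶ m.
The apsides satisfy r_p + r_a = 2a, so the apolune radius is 2a − r_p = 3.428×10⁶ m = 3427.9 km.
Apolune altitude = 3427.9 − 1737 = 1690.9 km.

apolune altitude ≈ 1690 km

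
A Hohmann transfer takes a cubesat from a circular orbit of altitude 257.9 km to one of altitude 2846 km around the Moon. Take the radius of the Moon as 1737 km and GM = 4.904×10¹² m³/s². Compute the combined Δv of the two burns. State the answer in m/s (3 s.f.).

r₁ = 1737 + 257.9 = 1994.9 km = 1.9949×10⁶ m.
r₂ = 1737 + 2846 = 4583.0 km = 4.5830×10⁶ m.
Transfer ellipse a_t = (r₁ + r₂)/2 = 3.289×10⁶ m.
At r₁: circular v_c1 = √(μ/r₁) = 1568 m/s; transfer-perilune v_p = √[μ(2/r₁ − 1/a_t)] = 1851 m/s.
Δv₁ = v_p − v_c1 = 282.9 m/s.
At r₂: circular v_c2 = √(μ/r₂) = 1034 m/s; transfer-apolune v_a = √[μ(2/r₂ − 1/a_t)] = 805.6 m/s.
Δv₂ = v_c2 − v_a = 228.8 m/s.
Total Δv = Δv₁ + Δv₂ = 511.7 m/s.

Δv_total ≈ 512 m/s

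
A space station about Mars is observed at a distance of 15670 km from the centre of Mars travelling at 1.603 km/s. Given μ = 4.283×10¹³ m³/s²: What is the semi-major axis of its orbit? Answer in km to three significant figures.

r = 1.567×10⁷ m.
Vis-viva rearranged: 1/a = 2/r − v²/μ = 1.276×10⁻⁷ − 6.000×10⁻⁸ = 6.764×10⁻⁸ m⁻¹.
a = 1.478×10⁷ m = 14785 km.

a ≈ 14800 km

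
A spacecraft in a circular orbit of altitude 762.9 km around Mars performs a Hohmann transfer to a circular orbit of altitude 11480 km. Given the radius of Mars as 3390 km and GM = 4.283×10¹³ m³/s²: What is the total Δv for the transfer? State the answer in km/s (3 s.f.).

r₁ = 3390 + 762.9 = 4152.9 km = 4.1529×10⁶ m.
r₂ = 3390 + 11480 = 14870 km = 1.4870×10⁷ m.
Transfer ellipse a_t = (r₁ + r₂)/2 = 9.511×10⁶ m.
At r₁: circular v_c1 = √(μ/r₁) = 3211 m/s; transfer-periapsis v_p = √[μ(2/r₁ − 1/a_t)] = 4015 m/s.
Δv₁ = v_p − v_c1 = 804.0 m/s.
At r₂: circular v_c2 = √(μ/r₂) = 1697 m/s; transfer-apoapsis v_a = √[μ(2/r₂ − 1/a_t)] = 1121 m/s.
Δv₂ = v_c2 − v_a = 575.7 m/s.
Total Δv = Δv₁ + Δv₂ = 1380 m/s = 1.380 km/s.

Δv_total ≈ 1.38 km/s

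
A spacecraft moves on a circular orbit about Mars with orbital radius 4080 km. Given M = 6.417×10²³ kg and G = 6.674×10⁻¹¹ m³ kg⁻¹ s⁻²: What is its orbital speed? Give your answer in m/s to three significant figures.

μ = GM = 6.674×10⁻¹¹ × 6.417×10²³ = 4.283×10¹³ m³/s².
r = 4080 km = 4.080×10⁶ m.
For a circular orbit v = √(μ/r) = √(4.283×10¹³ / 4.080×10⁶) = √(1.050×10⁷) = 3240 m/s.

v ≈ 3240 m/s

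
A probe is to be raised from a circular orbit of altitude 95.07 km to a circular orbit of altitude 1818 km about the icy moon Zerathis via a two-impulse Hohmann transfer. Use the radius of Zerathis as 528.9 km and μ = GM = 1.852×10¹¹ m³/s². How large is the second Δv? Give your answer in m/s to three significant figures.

r₁ = 528.9 + 95.07 = 623.97 km = 6.2397×10⁵ m.
r₂ = 528.9 + 1818 = 2346.9 km = 2.3469×10⁶ m.
Transfer ellipse a_t = (r₁ + r₂)/2 = 1.485×10⁶ m.
At r₁: circular v_c1 = √(μ/r₁) = 544.8 m/s; transfer-periapsis v_p = √[μ(2/r₁ − 1/a_t)] = 684.8 m/s.
At r₂: circular v_c2 = √(μ/r₂) = 280.9 m/s; transfer-apoapsis v_a = √[μ(2/r₂ − 1/a_t)] = 182.1 m/s.
Δv₂ = v_c2 − v_a = 98.85 m/s.

Δv ≈ 98.8 m/s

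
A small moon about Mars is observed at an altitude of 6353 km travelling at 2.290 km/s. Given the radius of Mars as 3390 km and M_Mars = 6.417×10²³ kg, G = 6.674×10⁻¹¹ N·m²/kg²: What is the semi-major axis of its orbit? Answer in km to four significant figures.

a ≈ 12070 km

μ = GM = 6.674×10⁻¹¹ × 6.417×10²³ = 4.283×10¹³ m³/s².
r = 3390 + 6353 = 9743.0 km = 9.743×10⁶ m.
Specific orbital energy ε = v²/2 − μ/r = (2290)²/2 − 4.283×10¹³/9.743×10⁶ = -1.774×10⁶ J/kg.
Since ε = −μ/(2a), a = −μ/(2ε) = 1.207×10⁷ m = 12073 km.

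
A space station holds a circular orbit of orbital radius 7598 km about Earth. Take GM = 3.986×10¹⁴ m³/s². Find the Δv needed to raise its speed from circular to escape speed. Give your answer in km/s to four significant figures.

r = 7598 km = 7.598×10⁶ m.
Circular speed v_c = √(μ/r) = 7243 m/s.
Escape speed v_esc = √(2μ/r) = √2 × v_c = 10240 m/s.
Δv = v_esc − v_c = 3000 m/s = 3.000 km/s.

Δv ≈ 3.000 km/s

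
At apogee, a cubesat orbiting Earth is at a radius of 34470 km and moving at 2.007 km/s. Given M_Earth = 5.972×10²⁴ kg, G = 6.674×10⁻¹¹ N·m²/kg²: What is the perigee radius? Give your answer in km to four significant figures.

perigee radius ≈ 7270 km

μ = GM = 6.674×10⁻¹¹ × 5.972×10²⁴ = 3.986×10¹⁴ m³/s².
r_a = 3.447×10⁷ m.
Specific energy ε = v²/2 − μ/r = -9.549×10⁶ J/kg, so a = −μ/(2ε) = 2.087×10⁷ m.
The apsides satisfy r_p + r_a = 2a, so the perigee radius is 2a − r_a = 7.270×10⁶ m = 7270.4 km.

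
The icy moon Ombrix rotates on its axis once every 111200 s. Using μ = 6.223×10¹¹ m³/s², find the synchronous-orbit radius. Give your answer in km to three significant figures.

r_sync ≈ 5800 km

A synchronous orbit has period T, so by Kepler's third law a = (μT²/4π²)^(1/3).
μT²/4π² = 6.223×10¹¹ × (1.112×10⁵)² / 39.48 = 1.949×10²⁰ m³.
a = 5.798×10⁶ m = 5798.1 km.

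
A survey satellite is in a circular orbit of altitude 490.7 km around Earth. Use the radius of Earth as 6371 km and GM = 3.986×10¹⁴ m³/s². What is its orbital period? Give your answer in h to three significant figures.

T ≈ 1.57 h

r = 6371 + 490.7 = 6861.7 km = 6.8617×10⁶ m.
Kepler's third law: T = 2π√(r³/μ) = 2π√((6.862×10⁶)³ / 3.986×10¹⁴).
r³/μ = 8.105×10⁵ s², so T = 2π × 9.003×10² = 5.657×10³ s.
Converting: 5.657×10³ s ÷ 3600 = 1.571 h.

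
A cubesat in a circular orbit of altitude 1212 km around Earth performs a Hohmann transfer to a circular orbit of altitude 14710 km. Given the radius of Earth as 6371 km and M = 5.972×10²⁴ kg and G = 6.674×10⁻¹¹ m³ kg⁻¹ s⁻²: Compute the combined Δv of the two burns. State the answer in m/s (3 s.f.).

Δv_total ≈ 2730 m/s

μ = GM = 6.674×10⁻¹¹ × 5.972×10²⁴ = 3.986×10¹⁴ m³/s².
r₁ = 6371 + 1212 = 7583.0 km = 7.5830×10⁶ m.
r₂ = 6371 + 14710 = 21081 km = 2.1081×10⁷ m.
Transfer ellipse a_t = (r₁ + r₂)/2 = 1.433×10⁷ m.
At r₁: circular v_c1 = √(μ/r₁) = 7250 m/s; transfer-perigee v_p = √[μ(2/r₁ − 1/a_t)] = 8793 m/s.
Δv₁ = v_p − v_c1 = 1543 m/s.
At r₂: circular v_c2 = √(μ/r₂) = 4348 m/s; transfer-apogee v_a = √[μ(2/r₂ − 1/a_t)] = 3163 m/s.
Δv₂ = v_c2 − v_a = 1185 m/s.
Total Δv = Δv₁ + Δv₂ = 2728 m/s.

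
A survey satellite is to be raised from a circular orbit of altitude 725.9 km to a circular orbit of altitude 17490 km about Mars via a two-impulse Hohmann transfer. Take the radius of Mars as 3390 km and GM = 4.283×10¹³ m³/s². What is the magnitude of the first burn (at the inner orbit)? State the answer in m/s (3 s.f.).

Δv ≈ 944 m/s

r₁ = 3390 + 725.9 = 4115.9 km = 4.1159×10⁶ m.
r₂ = 3390 + 17490 = 20880 km = 2.0880×10⁷ m.
Transfer ellipse a_t = (r₁ + r₂)/2 = 1.250×10⁷ m.
At r₁: circular v_c1 = √(μ/r₁) = 3226 m/s; transfer-periapsis v_p = √[μ(2/r₁ − 1/a_t)] = 4170 m/s.
Δv₁ = v_p − v_c1 = 943.7 m/s.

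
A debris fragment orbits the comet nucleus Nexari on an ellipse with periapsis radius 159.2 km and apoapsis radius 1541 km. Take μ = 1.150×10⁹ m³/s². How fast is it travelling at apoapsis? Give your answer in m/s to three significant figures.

v ≈ 11.8 m/s

Semi-major axis a = (r_p + r_a)/2 = 850.10 km = 8.501×10⁵ m.
Vis-viva: v² = μ(2/r − 1/a) = 1.150×10⁹ × (1.298×10⁻⁶ − 1.176×10⁻⁶) = 1.398×10² m²/s².
v = 11.82 m/s.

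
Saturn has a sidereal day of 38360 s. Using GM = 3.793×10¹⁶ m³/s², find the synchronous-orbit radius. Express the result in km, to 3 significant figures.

r_sync ≈ 1.12×10⁵ km

A synchronous orbit has period T, so by Kepler's third law a = (μT²/4π²)^(1/3).
μT²/4π² = 3.793×10¹⁶ × (3.836×10⁴)² / 39.48 = 1.414×10²⁴ m³.
a = 1.122×10⁸ m = 1.1223×10⁵ km.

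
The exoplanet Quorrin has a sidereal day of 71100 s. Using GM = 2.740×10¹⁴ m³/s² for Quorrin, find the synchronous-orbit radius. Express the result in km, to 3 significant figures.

r_sync ≈ 32700 km

A synchronous orbit has period T, so by Kepler's third law a = (μT²/4π²)^(1/3).
μT²/4π² = 2.740×10¹⁴ × (7.110×10⁴)² / 39.48 = 3.509×10²² m³.
a = 3.274×10⁷ m = 32737 km.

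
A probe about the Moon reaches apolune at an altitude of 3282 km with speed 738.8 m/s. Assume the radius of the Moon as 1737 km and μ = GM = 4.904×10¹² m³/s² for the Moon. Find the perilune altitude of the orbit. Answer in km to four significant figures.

perilune altitude ≈ 208.2 km

r_a = 1737 + 3282 = 5019.0 km = 5.019×10⁶ m.
Specific energy ε = v²/2 − μ/r = -7.042×10⁵ J/kg, so a = −μ/(2ε) = 3.482×10⁶ m.
The apsides satisfy r_p + r_a = 2a, so the perilune radius is 2a − r_a = 1.945×10⁶ m = 1945.2 km.
Perilune altitude = 1945.2 − 1737 = 208.18 km.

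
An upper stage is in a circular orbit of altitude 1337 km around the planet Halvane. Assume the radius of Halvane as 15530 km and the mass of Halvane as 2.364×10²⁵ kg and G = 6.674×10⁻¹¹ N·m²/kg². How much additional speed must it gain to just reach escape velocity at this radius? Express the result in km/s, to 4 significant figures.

μ = GM = 6.674×10⁻¹¹ × 2.364×10²⁵ = 1.578×10¹⁵ m³/s².
r = 15530 + 1337 = 16867 km = 1.6867×10⁷ m.
Circular speed v_c = √(μ/r) = 9672 m/s.
Escape speed v_esc = √(2μ/r) = √2 × v_c = 13680 m/s.
Δv = v_esc − v_c = 4006 m/s = 4.006 km/s.

Δv ≈ 4.006 km/s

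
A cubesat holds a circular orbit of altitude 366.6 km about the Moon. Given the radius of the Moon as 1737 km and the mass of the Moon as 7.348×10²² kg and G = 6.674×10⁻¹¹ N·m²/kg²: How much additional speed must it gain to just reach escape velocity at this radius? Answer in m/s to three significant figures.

Δv ≈ 632 m/s

μ = GM = 6.674×10⁻¹¹ × 7.348×10²² = 4.904×10¹² m³/s².
r = 1737 + 366.6 = 2103.6 km = 2.1036×10⁶ m.
Circular speed v_c = √(μ/r) = 1527 m/s.
Escape speed v_esc = √(2μ/r) = √2 × v_c = 2159 m/s.
Δv = v_esc − v_c = 632.4 m/s.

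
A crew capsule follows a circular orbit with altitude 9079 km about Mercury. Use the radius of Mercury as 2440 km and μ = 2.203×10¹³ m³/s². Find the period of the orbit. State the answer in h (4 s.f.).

r = 2440 + 9079 = 11519 km = 1.1519×10⁷ m.
Kepler's third law: T = 2π√(r³/μ) = 2π√((1.152×10⁷)³ / 2.203×10¹³).
r³/μ = 6.938×10⁷ s², so T = 2π × 8.329×10³ = 5.234×10⁴ s.
Converting: 5.234×10⁴ s ÷ 3600 = 14.54 h.

T ≈ 14.54 h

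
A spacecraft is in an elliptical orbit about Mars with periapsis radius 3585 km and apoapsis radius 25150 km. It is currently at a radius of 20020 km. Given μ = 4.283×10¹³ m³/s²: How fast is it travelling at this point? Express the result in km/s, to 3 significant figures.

v ≈ 1.14 km/s

Semi-major axis a = (r_p + r_a)/2 = 14368 km = 1.437×10⁷ m.
Vis-viva: v² = μ(2/r − 1/a) = 4.283×10¹³ × (9.990×10⁻⁸ − 6.960×10⁻⁸) = 1.298×10⁶ m²/s².
v = 1139 m/s = 1.139 km/s.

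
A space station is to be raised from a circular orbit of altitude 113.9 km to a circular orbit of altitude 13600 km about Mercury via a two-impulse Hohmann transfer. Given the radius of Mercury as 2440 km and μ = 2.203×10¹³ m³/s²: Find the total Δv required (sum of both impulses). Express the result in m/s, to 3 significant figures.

Δv_total ≈ 1480 m/s

r₁ = 2440 + 113.9 = 2553.9 km = 2.5539×10⁶ m.
r₂ = 2440 + 13600 = 16040 km = 1.6040×10⁷ m.
Transfer ellipse a_t = (r₁ + r₂)/2 = 9.297×10⁶ m.
At r₁: circular v_c1 = √(μ/r₁) = 2937 m/s; transfer-periherm v_p = √[μ(2/r₁ − 1/a_t)] = 3858 m/s.
Δv₁ = v_p − v_c1 = 920.8 m/s.
At r₂: circular v_c2 = √(μ/r₂) = 1172 m/s; transfer-apoherm v_a = √[μ(2/r₂ − 1/a_t)] = 614.2 m/s.
Δv₂ = v_c2 − v_a = 557.7 m/s.
Total Δv = Δv₁ + Δv₂ = 1478 m/s.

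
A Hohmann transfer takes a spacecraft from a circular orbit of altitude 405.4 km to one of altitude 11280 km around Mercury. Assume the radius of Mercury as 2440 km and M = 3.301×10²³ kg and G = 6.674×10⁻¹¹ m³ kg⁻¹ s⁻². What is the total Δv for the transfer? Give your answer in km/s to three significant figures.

Δv_total ≈ 1.32 km/s

μ = GM = 6.674×10⁻¹¹ × 3.301×10²³ = 2.203×10¹³ m³/s².
r₁ = 2440 + 405.4 = 2845.4 km = 2.8454×10⁶ m.
r₂ = 2440 + 11280 = 13720 km = 1.3720×10⁷ m.
Transfer ellipse a_t = (r₁ + r₂)/2 = 8.283×10⁶ m.
At r₁: circular v_c1 = √(μ/r₁) = 2783 m/s; transfer-periherm v_p = √[μ(2/r₁ − 1/a_t)] = 3581 m/s.
Δv₁ = v_p − v_c1 = 798.7 m/s.
At r₂: circular v_c2 = √(μ/r₂) = 1267 m/s; transfer-apoherm v_a = √[μ(2/r₂ − 1/a_t)] = 742.7 m/s.
Δv₂ = v_c2 − v_a = 524.5 m/s.
Total Δv = Δv₁ + Δv₂ = 1323 m/s = 1.323 km/s.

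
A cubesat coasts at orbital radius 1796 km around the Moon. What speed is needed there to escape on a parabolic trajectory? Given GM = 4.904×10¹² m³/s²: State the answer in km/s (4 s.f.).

r = 1796 km = 1.796×10⁶ m.
Escape speed v_esc = √(2μ/r) = √(2 × 4.904×10¹² / 1.796×10⁶) = √(5.461×10⁶) = 2337 m/s.
= 2.337 km/s.

v_esc ≈ 2.337 km/s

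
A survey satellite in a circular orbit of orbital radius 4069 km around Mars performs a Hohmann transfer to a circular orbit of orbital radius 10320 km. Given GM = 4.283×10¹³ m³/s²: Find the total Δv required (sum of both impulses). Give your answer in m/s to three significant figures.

Δv_total ≈ 1150 m/s

r₁ = 4069 km = 4.069×10⁶ m.
r₂ = 10320 km = 1.032×10⁷ m.
Transfer ellipse a_t = (r₁ + r₂)/2 = 7.194×10⁶ m.
At r₁: circular v_c1 = √(μ/r₁) = 3244 m/s; transfer-periapsis v_p = √[μ(2/r₁ − 1/a_t)] = 3886 m/s.
Δv₁ = v_p − v_c1 = 641.3 m/s.
At r₂: circular v_c2 = √(μ/r₂) = 2037 m/s; transfer-apoapsis v_a = √[μ(2/r₂ − 1/a_t)] = 1532 m/s.
Δv₂ = v_c2 − v_a = 505.1 m/s.
Total Δv = Δv₁ + Δv₂ = 1146 m/s.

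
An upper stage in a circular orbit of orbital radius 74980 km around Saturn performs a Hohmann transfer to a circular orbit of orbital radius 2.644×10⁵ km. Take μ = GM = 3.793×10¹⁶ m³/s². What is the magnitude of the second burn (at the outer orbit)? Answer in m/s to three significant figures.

r₁ = 74980 km = 7.498×10⁷ m.
r₂ = 2.644×10⁵ km = 2.644×10⁸ m.
Transfer ellipse a_t = (r₁ + r₂)/2 = 1.697×10⁸ m.
At r₁: circular v_c1 = √(μ/r₁) = 22490 m/s; transfer-perikrone v_p = √[μ(2/r₁ − 1/a_t)] = 28080 m/s.
At r₂: circular v_c2 = √(μ/r₂) = 11980 m/s; transfer-apokrone v_a = √[μ(2/r₂ − 1/a_t)] = 7962 m/s.
Δv₂ = v_c2 − v_a = 4016 m/s.

Δv ≈ 4020 m/s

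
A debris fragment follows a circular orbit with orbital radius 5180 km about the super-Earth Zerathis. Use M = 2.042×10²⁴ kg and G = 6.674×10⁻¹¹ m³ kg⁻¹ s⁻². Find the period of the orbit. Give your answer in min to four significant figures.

μ = GM = 6.674×10⁻¹¹ × 2.042×10²⁴ = 1.363×10¹⁴ m³/s².
r = 5180 km = 5.180×10⁶ m.
Kepler's third law: T = 2π√(r³/μ) = 2π√((5.180×10⁶)³ / 1.363×10¹⁴).
r³/μ = 1.020×10⁶ s², so T = 2π × 1.010×10³ = 6.345×10³ s.
Converting: 6.345×10³ s ÷ 60.00 = 105.8 min.

T ≈ 105.8 min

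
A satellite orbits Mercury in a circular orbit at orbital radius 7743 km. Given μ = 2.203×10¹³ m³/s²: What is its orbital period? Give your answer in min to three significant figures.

T ≈ 481 min

r = 7743 km = 7.743×10⁶ m.
Kepler's third law: T = 2π√(r³/μ) = 2π√((7.743×10⁶)³ / 2.203×10¹³).
r³/μ = 2.107×10⁷ s², so T = 2π × 4.590×10³ = 2.884×10⁴ s.
Converting: 2.884×10⁴ s ÷ 60.00 = 480.7 min.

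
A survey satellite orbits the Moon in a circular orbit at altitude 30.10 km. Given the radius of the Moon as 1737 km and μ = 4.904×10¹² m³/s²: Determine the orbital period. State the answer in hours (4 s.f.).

T ≈ 1.851 hours

r = 1737 + 30.10 = 1767.1 km = 1.7671×10⁶ m.
Kepler's third law: T = 2π√(r³/μ) = 2π√((1.767×10⁶)³ / 4.904×10¹²).
r³/μ = 1.125×10⁶ s², so T = 2π × 1.061×10³ = 6.665×10³ s.
Converting: 6.665×10³ s ÷ 3600 = 1.851 hours.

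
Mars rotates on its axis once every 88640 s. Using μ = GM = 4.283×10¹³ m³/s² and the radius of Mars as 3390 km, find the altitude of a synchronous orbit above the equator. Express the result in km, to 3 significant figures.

A synchronous orbit has period T, so by Kepler's third law a = (μT²/4π²)^(1/3).
μT²/4π² = 4.283×10¹³ × (8.864×10⁴)² / 39.48 = 8.524×10²¹ m³.
a = 2.043×10⁷ m = 20428 km.
Altitude h = a − R = 20428 − 3390 = 17038 km.

h_sync ≈ 17000 km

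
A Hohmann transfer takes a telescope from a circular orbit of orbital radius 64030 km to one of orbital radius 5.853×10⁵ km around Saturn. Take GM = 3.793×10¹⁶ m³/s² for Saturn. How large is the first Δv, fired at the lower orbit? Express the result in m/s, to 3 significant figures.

Δv ≈ 8340 m/s

r₁ = 64030 km = 6.403×10⁷ m.
r₂ = 5.853×10⁵ km = 5.853×10⁸ m.
Transfer ellipse a_t = (r₁ + r₂)/2 = 3.247×10⁸ m.
At r₁: circular v_c1 = √(μ/r₁) = 24340 m/s; transfer-perikrone v_p = √[μ(2/r₁ − 1/a_t)] = 32680 m/s.
Δv₁ = v_p − v_c1 = 8340 m/s.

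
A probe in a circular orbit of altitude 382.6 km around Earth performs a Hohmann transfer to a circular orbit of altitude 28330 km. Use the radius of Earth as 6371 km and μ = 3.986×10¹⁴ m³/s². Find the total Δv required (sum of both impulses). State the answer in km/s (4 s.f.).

Δv_total ≈ 3.712 km/s

r₁ = 6371 + 382.6 = 6753.6 km = 6.7536×10⁶ m.
r₂ = 6371 + 28330 = 34701 km = 3.4701×10⁷ m.
Transfer ellipse a_t = (r₁ + r₂)/2 = 2.073×10⁷ m.
At r₁: circular v_c1 = √(μ/r₁) = 7682 m/s; transfer-perigee v_p = √[μ(2/r₁ − 1/a_t)] = 9940 m/s.
Δv₁ = v_p − v_c1 = 2258 m/s.
At r₂: circular v_c2 = √(μ/r₂) = 3389 m/s; transfer-apogee v_a = √[μ(2/r₂ − 1/a_t)] = 1935 m/s.
Δv₂ = v_c2 − v_a = 1455 m/s.
Total Δv = Δv₁ + Δv₂ = 3712 m/s = 3.712 km/s.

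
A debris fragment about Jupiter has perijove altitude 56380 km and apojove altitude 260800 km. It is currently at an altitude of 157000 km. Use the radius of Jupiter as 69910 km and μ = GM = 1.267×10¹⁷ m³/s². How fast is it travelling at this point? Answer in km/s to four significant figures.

r_p = 69910 + 56380 = 126290 km = 1.2629×10⁸ m.
r_a = 69910 + 260800 = 330710 km = 3.3071×10⁸ m.
r = 69910 + 157000 = 2.2691×10⁵ km = 2.269×10⁸ m.
Semi-major axis a = (r_p + r_a)/2 = 2.2850×10⁵ km = 2.285×10⁸ m.
Vis-viva: v² = μ(2/r − 1/a) = 1.267×10¹⁷ × (8.814×10⁻⁹ − 4.376×10⁻⁹) = 5.623×10⁸ m²/s².
v = 23710 m/s = 23.71 km/s.

v ≈ 23.71 km/s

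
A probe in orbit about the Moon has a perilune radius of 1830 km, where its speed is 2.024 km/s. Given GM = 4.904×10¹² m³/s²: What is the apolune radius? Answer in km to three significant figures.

r_p = 1.830×10⁶ m.
Specific energy ε = v²/2 − μ/r = -6.315×10⁵ J/kg, so a = −μ/(2ε) = 3.883×10⁶ m.
The apsides satisfy r_p + r_a = 2a, so the apolune radius is 2a − r_p = 5.936×10⁶ m = 5935.7 km.

apolune radius ≈ 5940 km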